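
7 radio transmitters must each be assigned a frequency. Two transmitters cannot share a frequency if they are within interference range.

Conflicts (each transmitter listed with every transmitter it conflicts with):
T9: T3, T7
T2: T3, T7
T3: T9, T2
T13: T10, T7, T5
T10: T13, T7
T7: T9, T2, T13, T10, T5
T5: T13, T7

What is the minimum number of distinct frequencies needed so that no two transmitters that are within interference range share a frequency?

T13, T10, T7 all conflict with each other, so at least 3 frequencies are needed.
3 frequencies suffice: frequency 1 → {T3, T7}; frequency 2 → {T9, T2, T13}; frequency 3 → {T10, T5}. Each listed conflict is separated.

3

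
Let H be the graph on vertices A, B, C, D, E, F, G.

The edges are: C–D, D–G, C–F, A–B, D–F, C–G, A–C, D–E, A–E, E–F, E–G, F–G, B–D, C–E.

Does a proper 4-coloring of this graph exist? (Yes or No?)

C, D, E, F, G are mutually adjacent (a clique of size 5), so at least 5 colors are needed.
So 4 colors are not enough.

No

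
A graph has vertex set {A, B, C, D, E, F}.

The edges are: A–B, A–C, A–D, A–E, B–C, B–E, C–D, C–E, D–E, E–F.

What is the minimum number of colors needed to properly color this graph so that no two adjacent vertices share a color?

A, C, D, E form a clique, so at least 4 colors are needed.
4 colors suffice: color red → {E}; color blue → {C, F}; color green → {A}; color yellow → {B, D}. Each edge has distinct colors on its endpoints.

4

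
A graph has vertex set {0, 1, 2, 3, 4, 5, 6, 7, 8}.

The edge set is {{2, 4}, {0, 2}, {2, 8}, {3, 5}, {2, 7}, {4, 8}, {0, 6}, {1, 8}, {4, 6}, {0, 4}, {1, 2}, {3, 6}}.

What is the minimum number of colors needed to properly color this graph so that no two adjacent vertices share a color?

0, 2, 4 are pairwise adjacent, so at least 3 colors are needed.
3 colors suffice: 0=green, 1=blue, 2=red, 3=blue, 4=blue, 5=red, 6=red, 7=blue, 8=green. No two adjacent vertices share a color.

3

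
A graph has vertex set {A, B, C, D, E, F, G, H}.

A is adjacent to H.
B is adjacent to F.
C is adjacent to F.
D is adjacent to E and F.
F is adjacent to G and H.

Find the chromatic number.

2

D and E are adjacent, so at least 2 colors are needed.
One proper 2-coloring: A=red, B=blue, C=blue, D=blue, E=red, F=red, G=blue, H=blue. Every edge joins two different colors.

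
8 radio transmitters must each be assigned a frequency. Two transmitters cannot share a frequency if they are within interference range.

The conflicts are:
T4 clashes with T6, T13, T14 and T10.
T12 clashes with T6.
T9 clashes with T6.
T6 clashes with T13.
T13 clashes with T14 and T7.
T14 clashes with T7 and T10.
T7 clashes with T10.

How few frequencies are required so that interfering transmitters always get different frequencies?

3

T4, T6, T13 are mutually in conflict, so at least 3 frequencies are needed.
3 frequencies suffice: frequency 1 → {T6, T14}; frequency 2 → {T4, T12, T9, T7}; frequency 3 → {T13, T10}. Every pair that conflicts lands in different frequencies.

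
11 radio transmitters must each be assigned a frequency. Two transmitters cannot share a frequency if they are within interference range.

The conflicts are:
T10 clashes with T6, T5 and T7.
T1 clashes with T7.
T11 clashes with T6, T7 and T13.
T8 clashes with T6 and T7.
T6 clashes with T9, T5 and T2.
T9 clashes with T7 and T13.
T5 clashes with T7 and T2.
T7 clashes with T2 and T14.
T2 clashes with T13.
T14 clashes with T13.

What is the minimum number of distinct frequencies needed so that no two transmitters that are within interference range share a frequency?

3

T10, T6, T5 pairwise conflict, so at least 3 frequencies are needed.
3 frequencies suffice: frequency 1 → {T6, T7, T13}; frequency 2 → {T1, T11, T8, T9, T5, T14}; frequency 3 → {T10, T2}. No two conflicting transmitters share a frequency.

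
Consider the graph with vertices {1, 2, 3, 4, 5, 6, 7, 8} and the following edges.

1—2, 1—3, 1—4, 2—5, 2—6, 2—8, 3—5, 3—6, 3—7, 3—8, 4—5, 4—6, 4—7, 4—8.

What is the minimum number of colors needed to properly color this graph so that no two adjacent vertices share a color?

3 and 5 are adjacent, so at least 2 colors are needed.
2 colors suffice: 1=blue, 2=red, 3=red, 4=red, 5=blue, 6=blue, 7=blue, 8=blue. Every edge joins two different colors.

2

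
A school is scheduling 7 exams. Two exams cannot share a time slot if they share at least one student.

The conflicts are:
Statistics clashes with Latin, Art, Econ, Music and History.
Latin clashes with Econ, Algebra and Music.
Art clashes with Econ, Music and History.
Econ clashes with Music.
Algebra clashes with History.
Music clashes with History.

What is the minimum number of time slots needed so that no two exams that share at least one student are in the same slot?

4

Statistics, Latin, Econ, Music pairwise conflict, so at least 4 time slots are needed.
4 time slots suffice: time slot 1 → {Algebra, Music}; time slot 2 → {Statistics}; time slot 3 → {Latin, Art}; time slot 4 → {Econ, History}. Each listed conflict is separated.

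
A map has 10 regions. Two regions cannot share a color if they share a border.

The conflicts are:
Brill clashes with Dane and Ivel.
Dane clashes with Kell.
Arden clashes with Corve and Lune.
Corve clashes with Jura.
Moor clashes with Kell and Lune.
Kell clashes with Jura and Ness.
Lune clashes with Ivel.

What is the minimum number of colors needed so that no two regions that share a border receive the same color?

Dane and Kell conflict, so at least 2 colors are needed.
A valid assignment using 2 colors: Brill=1, Dane=2, Arden=2, Corve=1, Moor=2, Kell=1, Lune=1, Jura=2, Ness=2, Ivel=2. Every pair that conflicts lands in different colors.

2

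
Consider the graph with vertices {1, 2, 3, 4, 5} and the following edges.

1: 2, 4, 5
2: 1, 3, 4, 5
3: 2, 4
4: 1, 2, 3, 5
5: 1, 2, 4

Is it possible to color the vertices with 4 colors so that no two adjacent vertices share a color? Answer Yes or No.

The chromatic number is 4. 1, 2, 4, 5 are mutually adjacent (a clique of size 4), so at least 4 colors are needed.
4 colors suffice: color red → {4}; color blue → {2}; color green → {3, 5}; color yellow → {1}.
That is already a proper 4-coloring.

Yes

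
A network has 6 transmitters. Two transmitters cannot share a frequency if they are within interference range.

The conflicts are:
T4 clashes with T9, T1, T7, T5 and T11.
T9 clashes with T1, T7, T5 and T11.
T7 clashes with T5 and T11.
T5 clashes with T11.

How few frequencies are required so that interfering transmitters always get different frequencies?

T4, T9, T7, T5, T11 are mutually in conflict, so at least 5 frequencies are needed.
5 frequencies suffice: T4=2, T9=1, T1=3, T7=4, T5=5, T11=3. No two conflicting transmitters share a frequency.

5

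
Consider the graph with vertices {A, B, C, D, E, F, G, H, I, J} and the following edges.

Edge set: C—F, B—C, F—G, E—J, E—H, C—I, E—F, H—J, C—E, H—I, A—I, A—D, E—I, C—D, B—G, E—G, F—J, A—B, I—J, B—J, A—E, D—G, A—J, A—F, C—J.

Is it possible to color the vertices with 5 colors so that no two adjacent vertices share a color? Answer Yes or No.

The chromatic number is 4. E, H, I, J are mutually adjacent (a clique of size 4), so at least 4 colors are needed.
4 colors suffice: color red → {B, D, E}; color blue → {G, J}; color green → {A, C, H}; color yellow → {F, I}.
Since 5 ≥ 4, a proper 5-coloring certainly exists.

Yes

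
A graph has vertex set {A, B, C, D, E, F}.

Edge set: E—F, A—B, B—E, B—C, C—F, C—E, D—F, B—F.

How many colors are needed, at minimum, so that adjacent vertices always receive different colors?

4

B, C, E, F are pairwise adjacent (a clique of size 4), so at least 4 colors are needed.
4 colors suffice: color 1 → {A, F}; color 2 → {B, D}; color 3 → {E}; color 4 → {C}. Every edge joins two different colors.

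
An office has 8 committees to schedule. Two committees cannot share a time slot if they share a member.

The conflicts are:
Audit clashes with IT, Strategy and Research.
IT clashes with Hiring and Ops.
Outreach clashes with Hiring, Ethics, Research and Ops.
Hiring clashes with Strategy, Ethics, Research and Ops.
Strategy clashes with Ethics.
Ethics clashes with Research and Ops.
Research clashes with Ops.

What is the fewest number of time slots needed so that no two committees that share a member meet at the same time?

5

Outreach, Hiring, Ethics, Research, Ops pairwise conflict, so at least 5 time slots are needed.
5 time slots suffice: Audit=1, IT=2, Outreach=5, Hiring=1, Strategy=3, Ethics=2, Research=3, Ops=4. No two conflicting committees share a time slot.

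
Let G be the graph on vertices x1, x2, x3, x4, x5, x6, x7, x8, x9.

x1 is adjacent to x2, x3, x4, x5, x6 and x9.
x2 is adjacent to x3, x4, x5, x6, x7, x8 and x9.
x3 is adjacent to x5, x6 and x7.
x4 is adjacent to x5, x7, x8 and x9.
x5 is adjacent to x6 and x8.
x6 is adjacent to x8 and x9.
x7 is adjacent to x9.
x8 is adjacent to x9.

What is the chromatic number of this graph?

5

x1, x2, x3, x5, x6 are pairwise adjacent (a clique of size 5), so at least 5 colors are needed.
A valid assignment using 5 colors: x1=3, x2=1, x3=5, x4=2, x5=4, x6=2, x7=3, x8=3, x9=4. No two adjacent vertices share a color.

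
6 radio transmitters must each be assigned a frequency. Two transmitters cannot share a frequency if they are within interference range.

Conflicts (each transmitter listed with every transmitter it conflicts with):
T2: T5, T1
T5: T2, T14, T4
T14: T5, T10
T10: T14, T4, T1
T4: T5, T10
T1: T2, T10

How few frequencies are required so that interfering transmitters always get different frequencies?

3

The cycle T5-T4-T10-T1-T2-T5 has odd length 5, so it cannot be 2-colored; at least 3 frequencies are needed.
3 frequencies suffice: frequency 1 → {T5, T10}; frequency 2 → {T14, T4, T1}; frequency 3 → {T2}. Each listed conflict is separated.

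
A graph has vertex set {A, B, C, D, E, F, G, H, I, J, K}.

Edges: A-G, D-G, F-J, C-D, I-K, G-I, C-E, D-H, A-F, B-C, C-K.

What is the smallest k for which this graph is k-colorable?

The cycle K-C-D-G-I-K has odd length 5, so it cannot be 2-colored; at least 3 colors are needed.
3 colors suffice: color red → {C, F, G, H}; color blue → {A, B, D, E, J, K}; color green → {I}. Every edge joins two different colors.

3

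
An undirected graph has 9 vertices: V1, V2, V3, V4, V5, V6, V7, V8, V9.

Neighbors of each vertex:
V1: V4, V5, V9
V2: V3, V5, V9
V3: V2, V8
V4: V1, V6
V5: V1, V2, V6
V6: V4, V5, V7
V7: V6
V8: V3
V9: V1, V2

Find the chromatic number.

2

V2 and V3 are adjacent, so at least 2 colors are needed.
A valid assignment using 2 colors: V1=1, V2=1, V3=2, V4=2, V5=2, V6=1, V7=2, V8=1, V9=2. No two adjacent vertices share a color.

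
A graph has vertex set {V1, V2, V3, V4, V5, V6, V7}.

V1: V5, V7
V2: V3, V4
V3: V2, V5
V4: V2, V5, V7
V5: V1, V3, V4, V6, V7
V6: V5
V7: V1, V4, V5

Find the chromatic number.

V4, V5, V7 are pairwise adjacent, so at least 3 colors are needed.
3 colors suffice: V1=G, V2=R, V3=B, V4=G, V5=R, V6=B, V7=B. Every edge joins two different colors.

3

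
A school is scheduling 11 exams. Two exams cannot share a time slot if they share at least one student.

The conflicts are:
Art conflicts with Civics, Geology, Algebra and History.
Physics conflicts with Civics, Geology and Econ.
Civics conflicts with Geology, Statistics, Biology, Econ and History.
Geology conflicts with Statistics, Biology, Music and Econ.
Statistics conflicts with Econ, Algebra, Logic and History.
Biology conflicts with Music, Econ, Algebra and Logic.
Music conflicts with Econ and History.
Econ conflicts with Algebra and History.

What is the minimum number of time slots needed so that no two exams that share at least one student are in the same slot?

Geology, Biology, Music, Econ are mutually in conflict, so at least 4 time slots are needed.
4 time slots suffice: Art=1, Physics=4, Civics=2, Geology=3, Statistics=4, Biology=4, Music=2, Econ=1, Algebra=2, Logic=1, History=3. Each listed conflict is separated.

4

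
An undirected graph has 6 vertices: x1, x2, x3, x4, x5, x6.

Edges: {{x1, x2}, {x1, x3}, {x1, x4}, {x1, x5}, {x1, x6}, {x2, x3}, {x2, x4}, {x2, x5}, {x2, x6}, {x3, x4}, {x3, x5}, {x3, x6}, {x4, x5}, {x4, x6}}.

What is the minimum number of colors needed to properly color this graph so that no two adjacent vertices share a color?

5

x1, x2, x3, x4, x5 are pairwise adjacent (a clique of size 5), so at least 5 colors are needed.
A valid assignment using 5 colors: x1=4, x2=2, x3=3, x4=1, x5=5, x6=5. No two adjacent vertices share a color.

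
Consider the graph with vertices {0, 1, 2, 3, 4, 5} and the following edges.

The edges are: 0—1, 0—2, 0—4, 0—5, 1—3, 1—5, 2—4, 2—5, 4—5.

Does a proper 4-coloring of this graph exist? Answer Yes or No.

Yes

The chromatic number is 4. 0, 2, 4, 5 form a clique, so at least 4 colors are needed.
One proper 4-coloring: 0=blue, 1=green, 2=yellow, 3=red, 4=green, 5=red.
That is already a proper 4-coloring.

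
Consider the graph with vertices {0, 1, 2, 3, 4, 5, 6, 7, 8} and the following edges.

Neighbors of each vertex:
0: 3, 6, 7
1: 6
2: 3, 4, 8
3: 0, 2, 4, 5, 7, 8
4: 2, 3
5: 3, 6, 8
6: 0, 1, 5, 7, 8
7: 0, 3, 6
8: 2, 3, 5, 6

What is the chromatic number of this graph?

3

0, 3, 7 are pairwise adjacent, so at least 3 colors are needed.
3 colors suffice: color a → {3, 6}; color b → {1, 4, 7, 8}; color c → {0, 2, 5}. No two adjacent vertices share a color.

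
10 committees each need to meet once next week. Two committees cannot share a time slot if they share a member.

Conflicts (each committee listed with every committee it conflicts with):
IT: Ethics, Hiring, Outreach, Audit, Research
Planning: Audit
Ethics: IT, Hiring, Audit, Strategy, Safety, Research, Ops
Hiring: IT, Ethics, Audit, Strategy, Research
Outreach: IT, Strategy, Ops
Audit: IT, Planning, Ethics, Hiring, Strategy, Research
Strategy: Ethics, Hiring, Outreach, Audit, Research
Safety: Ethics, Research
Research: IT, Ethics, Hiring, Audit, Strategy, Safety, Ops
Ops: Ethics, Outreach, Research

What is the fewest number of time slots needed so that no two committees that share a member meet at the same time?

Ethics, Hiring, Audit, Strategy, Research all conflict with each other, so at least 5 time slots are needed.
A valid assignment using 5 time slots: IT=5, Planning=1, Ethics=1, Hiring=4, Outreach=1, Audit=3, Strategy=5, Safety=3, Research=2, Ops=3. No two conflicting committees share a time slot.

5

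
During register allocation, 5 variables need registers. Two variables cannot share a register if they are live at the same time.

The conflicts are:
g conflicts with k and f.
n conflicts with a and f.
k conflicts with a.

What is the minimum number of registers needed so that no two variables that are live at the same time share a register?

3

The cycle g-f-n-a-k-g has odd length 5, so it cannot be 2-colored; at least 3 registers are needed.
3 registers suffice: register 1 → {n, k}; register 2 → {g, a}; register 3 → {f}. Every pair that conflicts lands in different registers.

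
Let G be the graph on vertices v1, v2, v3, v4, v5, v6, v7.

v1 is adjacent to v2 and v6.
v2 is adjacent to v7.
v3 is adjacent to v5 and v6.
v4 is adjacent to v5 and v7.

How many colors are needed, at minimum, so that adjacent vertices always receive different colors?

The cycle v4-v5-v3-v6-v1-v2-v7-v4 has odd length 7, so it cannot be 2-colored; at least 3 colors are needed.
3 colors suffice: color 1 → {v2, v4, v6}; color 2 → {v1, v5, v7}; color 3 → {v3}. No two adjacent vertices share a color.

3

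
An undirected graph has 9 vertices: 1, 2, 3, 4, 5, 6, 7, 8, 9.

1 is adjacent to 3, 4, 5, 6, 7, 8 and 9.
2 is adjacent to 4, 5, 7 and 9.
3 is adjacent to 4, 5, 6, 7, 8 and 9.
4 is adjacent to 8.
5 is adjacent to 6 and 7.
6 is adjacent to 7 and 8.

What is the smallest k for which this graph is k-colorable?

1, 3, 5, 6, 7 are mutually adjacent (a clique of size 5), so at least 5 colors are needed.
5 colors suffice: color a → {2, 3}; color b → {1}; color c → {7, 8, 9}; color d → {4, 5}; color e → {6}. No two adjacent vertices share a color.

5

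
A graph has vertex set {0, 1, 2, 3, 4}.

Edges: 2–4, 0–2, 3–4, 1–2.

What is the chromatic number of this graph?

1 and 2 are adjacent, so at least 2 colors are needed.
One proper 2-coloring: 0=blue, 1=blue, 2=red, 3=red, 4=blue. Each edge has distinct colors on its endpoints.

2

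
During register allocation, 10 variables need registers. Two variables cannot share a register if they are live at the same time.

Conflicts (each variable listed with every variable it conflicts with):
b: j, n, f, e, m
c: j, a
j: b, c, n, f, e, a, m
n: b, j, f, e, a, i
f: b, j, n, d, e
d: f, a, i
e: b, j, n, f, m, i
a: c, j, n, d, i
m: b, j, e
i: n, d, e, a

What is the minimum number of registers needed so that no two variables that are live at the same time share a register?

b, j, n, f, e pairwise conflict, so at least 5 registers are needed.
A valid assignment using 5 registers: b=5, c=3, j=1, n=3, f=4, d=3, e=2, a=2, m=3, i=1. Every pair that conflicts lands in different registers.

5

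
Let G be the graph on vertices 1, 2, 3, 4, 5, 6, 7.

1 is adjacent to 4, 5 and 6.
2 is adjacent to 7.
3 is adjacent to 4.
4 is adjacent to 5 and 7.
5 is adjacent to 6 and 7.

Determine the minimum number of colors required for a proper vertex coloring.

3

1, 4, 5 are mutually adjacent, so at least 3 colors are needed.
3 colors suffice: color red → {2, 3, 5}; color blue → {4, 6}; color green → {1, 7}. No two adjacent vertices share a color.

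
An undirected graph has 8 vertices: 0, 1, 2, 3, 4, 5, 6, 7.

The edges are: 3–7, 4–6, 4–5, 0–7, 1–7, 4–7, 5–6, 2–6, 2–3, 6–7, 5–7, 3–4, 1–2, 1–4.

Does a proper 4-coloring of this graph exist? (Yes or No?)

Yes

The chromatic number is 4. 4, 5, 6, 7 form a clique, so at least 4 colors are needed.
A valid assignment using 4 colors: 0=blue, 1=green, 2=red, 3=green, 4=blue, 5=yellow, 6=green, 7=red.
That is already a proper 4-coloring.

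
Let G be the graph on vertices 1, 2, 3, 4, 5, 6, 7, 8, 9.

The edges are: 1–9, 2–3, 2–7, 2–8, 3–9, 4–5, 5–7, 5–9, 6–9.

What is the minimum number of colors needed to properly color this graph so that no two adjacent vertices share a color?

The cycle 7-2-3-9-5-7 has odd length 5, so it cannot be 2-colored; at least 3 colors are needed.
3 colors suffice: color a → {2, 4, 9}; color b → {1, 3, 5, 6, 8}; color c → {7}. Every edge joins two different colors.

3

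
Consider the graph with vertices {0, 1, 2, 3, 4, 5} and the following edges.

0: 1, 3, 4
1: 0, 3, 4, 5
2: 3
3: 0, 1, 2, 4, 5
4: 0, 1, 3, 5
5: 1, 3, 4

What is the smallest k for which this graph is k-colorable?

0, 1, 3, 4 form a clique, so at least 4 colors are needed.
4 colors suffice: color red → {3}; color blue → {1, 2}; color green → {4}; color yellow → {0, 5}. Every edge joins two different colors.

4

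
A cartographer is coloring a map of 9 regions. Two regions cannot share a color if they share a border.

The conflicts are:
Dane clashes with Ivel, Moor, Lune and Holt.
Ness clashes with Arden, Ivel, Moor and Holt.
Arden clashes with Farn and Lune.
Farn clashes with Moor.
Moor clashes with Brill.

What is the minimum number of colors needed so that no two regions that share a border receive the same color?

3

The cycle Arden-Ness-Moor-Dane-Lune-Arden has odd length 5, so it cannot be 2-colored; at least 3 colors are needed.
3 colors suffice: color 1 → {Arden, Ivel, Moor, Holt}; color 2 → {Dane, Ness, Farn, Brill}; color 3 → {Lune}. No two conflicting regions share a color.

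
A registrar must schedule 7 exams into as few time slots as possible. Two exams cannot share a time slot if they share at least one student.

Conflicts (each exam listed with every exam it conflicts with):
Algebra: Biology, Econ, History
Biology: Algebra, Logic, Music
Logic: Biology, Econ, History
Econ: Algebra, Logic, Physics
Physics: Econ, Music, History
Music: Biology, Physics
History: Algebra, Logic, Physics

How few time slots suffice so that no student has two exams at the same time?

The cycle Biology-Algebra-History-Physics-Music-Biology has odd length 5, so it cannot be 2-colored; at least 3 time slots are needed.
3 time slots suffice: time slot 1 → {Biology, Econ, History}; time slot 2 → {Algebra, Logic, Physics}; time slot 3 → {Music}. Each listed conflict is separated.

3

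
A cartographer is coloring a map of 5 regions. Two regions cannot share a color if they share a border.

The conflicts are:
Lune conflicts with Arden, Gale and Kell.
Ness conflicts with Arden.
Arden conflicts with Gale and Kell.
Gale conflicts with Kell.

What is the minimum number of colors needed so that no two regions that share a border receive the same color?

Lune, Arden, Gale, Kell pairwise conflict, so at least 4 colors are needed.
4 colors suffice: color 1 → {Arden}; color 2 → {Ness, Gale}; color 3 → {Kell}; color 4 → {Lune}. No two conflicting regions share a color.

4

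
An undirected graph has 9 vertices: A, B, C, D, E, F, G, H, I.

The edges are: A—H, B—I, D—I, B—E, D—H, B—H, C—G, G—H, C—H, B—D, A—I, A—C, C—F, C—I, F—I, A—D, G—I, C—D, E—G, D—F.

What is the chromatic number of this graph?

A, C, D, H are pairwise adjacent (a clique of size 4), so at least 4 colors are needed.
4 colors suffice: color red → {B, C}; color blue → {D, G}; color green → {E, H, I}; color yellow → {A, F}. Each edge has distinct colors on its endpoints.

4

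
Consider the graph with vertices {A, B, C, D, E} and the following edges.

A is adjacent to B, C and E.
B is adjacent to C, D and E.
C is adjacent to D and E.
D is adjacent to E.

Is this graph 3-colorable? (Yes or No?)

No

A, B, C, E are pairwise adjacent (a clique of size 4), so at least 4 colors are needed.
So 3 colors are not enough.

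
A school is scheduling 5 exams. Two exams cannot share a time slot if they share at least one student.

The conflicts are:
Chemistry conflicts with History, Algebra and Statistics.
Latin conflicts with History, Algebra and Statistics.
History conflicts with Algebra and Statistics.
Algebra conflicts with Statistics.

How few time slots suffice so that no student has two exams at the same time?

Latin, History, Algebra, Statistics pairwise conflict, so at least 4 time slots are needed.
4 time slots suffice: time slot 1 → {Statistics}; time slot 2 → {History}; time slot 3 → {Algebra}; time slot 4 → {Chemistry, Latin}. Each listed conflict is separated.

4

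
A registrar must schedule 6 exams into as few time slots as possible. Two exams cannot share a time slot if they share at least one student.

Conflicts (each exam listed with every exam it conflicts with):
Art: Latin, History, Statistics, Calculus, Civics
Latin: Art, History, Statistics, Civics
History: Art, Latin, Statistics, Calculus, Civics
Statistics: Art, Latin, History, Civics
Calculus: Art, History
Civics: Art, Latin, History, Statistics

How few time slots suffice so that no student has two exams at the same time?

5

Art, Latin, History, Statistics, Civics all conflict with each other, so at least 5 time slots are needed.
5 time slots suffice: time slot 1 → {History}; time slot 2 → {Art}; time slot 3 → {Statistics, Calculus}; time slot 4 → {Civics}; time slot 5 → {Latin}. Every pair that conflicts lands in different time slots.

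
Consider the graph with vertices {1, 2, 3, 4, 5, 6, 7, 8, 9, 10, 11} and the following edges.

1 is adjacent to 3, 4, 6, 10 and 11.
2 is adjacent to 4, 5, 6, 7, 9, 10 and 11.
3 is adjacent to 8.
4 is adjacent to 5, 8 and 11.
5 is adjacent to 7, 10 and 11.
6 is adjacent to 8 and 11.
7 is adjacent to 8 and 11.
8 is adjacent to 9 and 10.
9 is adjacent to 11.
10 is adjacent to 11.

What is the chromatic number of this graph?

2, 5, 10, 11 form a clique, so at least 4 colors are needed.
4 colors suffice: color red → {8, 11}; color blue → {1, 2}; color green → {3, 4, 6, 7, 9, 10}; color yellow → {5}. Each edge has distinct colors on its endpoints.

4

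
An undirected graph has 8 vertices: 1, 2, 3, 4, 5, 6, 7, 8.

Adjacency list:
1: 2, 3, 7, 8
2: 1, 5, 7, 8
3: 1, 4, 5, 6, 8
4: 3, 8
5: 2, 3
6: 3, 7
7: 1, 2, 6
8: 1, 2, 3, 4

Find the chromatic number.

3

3, 4, 8 are mutually adjacent, so at least 3 colors are needed.
3 colors suffice: color red → {2, 3}; color blue → {1, 4, 5, 6}; color green → {7, 8}. Every edge joins two different colors.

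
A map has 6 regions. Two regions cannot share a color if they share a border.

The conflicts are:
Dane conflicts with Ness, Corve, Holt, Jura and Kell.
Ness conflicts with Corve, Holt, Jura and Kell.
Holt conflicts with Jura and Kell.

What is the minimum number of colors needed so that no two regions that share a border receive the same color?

Dane, Ness, Holt, Kell are mutually in conflict, so at least 4 colors are needed.
4 colors suffice: color 1 → {Ness}; color 2 → {Dane}; color 3 → {Corve, Holt}; color 4 → {Jura, Kell}. Every pair that conflicts lands in different colors.

4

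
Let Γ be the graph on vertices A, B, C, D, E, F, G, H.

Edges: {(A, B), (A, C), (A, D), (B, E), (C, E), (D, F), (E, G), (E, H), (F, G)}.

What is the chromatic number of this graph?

2

E and G are adjacent, so at least 2 colors are needed.
2 colors suffice: color 1 → {A, E, F}; color 2 → {B, C, D, G, H}. No two adjacent vertices share a color.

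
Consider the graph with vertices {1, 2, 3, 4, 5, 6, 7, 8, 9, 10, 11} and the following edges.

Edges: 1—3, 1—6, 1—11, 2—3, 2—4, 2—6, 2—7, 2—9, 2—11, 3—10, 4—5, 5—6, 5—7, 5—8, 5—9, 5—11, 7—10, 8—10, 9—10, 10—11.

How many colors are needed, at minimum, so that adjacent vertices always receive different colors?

10 and 11 are adjacent, so at least 2 colors are needed.
A valid assignment using 2 colors: 1=red, 2=red, 3=blue, 4=blue, 5=red, 6=blue, 7=blue, 8=blue, 9=blue, 10=red, 11=blue. Each edge has distinct colors on its endpoints.

2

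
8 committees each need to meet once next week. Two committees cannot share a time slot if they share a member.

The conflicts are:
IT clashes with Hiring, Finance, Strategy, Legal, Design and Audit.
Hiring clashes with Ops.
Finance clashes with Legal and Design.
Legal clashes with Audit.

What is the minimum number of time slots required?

IT, Legal, Audit all conflict with each other, so at least 3 time slots are needed.
Using 3 time slots: IT=1, Hiring=2, Finance=3, Strategy=2, Legal=2, Design=2, Ops=1, Audit=3. No two conflicting committees share a time slot.

3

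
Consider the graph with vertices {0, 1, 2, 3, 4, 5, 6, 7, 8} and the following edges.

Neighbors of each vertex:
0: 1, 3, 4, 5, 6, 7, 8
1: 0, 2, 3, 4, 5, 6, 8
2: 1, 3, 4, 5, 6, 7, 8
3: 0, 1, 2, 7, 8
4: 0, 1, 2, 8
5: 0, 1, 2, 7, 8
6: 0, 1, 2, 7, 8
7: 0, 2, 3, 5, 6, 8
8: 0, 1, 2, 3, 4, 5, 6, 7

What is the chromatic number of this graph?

0, 6, 7, 8 form a clique, so at least 4 colors are needed.
4 colors suffice: 0=blue, 1=green, 2=blue, 3=yellow, 4=yellow, 5=yellow, 6=yellow, 7=green, 8=red. Every edge joins two different colors.

4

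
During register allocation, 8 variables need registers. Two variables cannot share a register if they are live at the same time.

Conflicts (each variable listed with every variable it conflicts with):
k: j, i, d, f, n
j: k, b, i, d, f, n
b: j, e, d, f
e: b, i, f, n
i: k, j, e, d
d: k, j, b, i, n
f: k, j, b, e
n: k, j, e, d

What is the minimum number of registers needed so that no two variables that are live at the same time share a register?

k, j, i, d pairwise conflict, so at least 4 registers are needed.
4 registers suffice: register 1 → {j, e}; register 2 → {k, b}; register 3 → {d, f}; register 4 → {i, n}. No two conflicting variables share a register.

4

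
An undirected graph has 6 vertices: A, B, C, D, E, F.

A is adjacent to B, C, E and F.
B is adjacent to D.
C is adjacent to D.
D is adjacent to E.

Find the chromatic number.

2

D and E are adjacent, so at least 2 colors are needed.
2 colors suffice: color 1 → {A, D}; color 2 → {B, C, E, F}. Every edge joins two different colors.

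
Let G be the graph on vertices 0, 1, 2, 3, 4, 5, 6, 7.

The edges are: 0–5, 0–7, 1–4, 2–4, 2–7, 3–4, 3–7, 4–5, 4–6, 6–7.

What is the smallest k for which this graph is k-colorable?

The cycle 0-7-2-4-5-0 has odd length 5, so it cannot be 2-colored; at least 3 colors are needed.
3 colors suffice: color red → {4, 7}; color blue → {1, 2, 3, 5, 6}; color green → {0}. Every edge joins two different colors.

3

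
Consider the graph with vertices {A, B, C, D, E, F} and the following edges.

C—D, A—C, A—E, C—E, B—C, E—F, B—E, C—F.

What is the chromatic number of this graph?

3

B, C, E are pairwise adjacent, so at least 3 colors are needed.
3 colors suffice: color 1 → {C}; color 2 → {D, E}; color 3 → {A, B, F}. No two adjacent vertices share a color.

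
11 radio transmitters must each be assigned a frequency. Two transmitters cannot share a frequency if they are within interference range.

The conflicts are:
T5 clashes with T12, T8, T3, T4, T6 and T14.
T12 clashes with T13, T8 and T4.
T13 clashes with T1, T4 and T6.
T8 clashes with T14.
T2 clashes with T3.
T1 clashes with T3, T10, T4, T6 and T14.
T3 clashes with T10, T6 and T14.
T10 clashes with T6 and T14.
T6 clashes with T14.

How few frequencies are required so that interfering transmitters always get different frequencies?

5

T1, T3, T10, T6, T14 pairwise conflict, so at least 5 frequencies are needed.
Using 5 frequencies: T5=2, T12=3, T13=4, T8=4, T2=1, T1=2, T3=4, T10=5, T4=1, T6=3, T14=1. Each listed conflict is separated.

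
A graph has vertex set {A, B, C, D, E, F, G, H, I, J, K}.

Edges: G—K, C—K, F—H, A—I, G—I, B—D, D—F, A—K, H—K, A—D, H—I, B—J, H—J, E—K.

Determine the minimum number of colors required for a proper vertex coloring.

The cycle D-A-K-H-F-D has odd length 5, so it cannot be 2-colored; at least 3 colors are needed.
3 colors suffice: color 1 → {D, I, J, K}; color 2 → {A, B, C, E, G, H}; color 3 → {F}. No two adjacent vertices share a color.

3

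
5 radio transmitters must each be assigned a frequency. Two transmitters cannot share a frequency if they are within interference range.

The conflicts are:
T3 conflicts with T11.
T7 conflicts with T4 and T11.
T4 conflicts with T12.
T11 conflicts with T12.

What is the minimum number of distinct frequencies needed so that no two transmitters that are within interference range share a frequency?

T7 and T4 conflict, so at least 2 frequencies are needed.
A valid assignment using 2 frequencies: T3=2, T7=2, T4=1, T11=1, T12=2. No two conflicting transmitters share a frequency.

2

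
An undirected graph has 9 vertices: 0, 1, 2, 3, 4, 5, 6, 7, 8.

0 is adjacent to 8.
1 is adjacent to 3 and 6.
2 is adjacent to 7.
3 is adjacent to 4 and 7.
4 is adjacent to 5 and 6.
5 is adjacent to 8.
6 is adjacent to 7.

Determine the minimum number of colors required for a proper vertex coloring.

2

2 and 7 are adjacent, so at least 2 colors are needed.
A valid assignment using 2 colors: 0=blue, 1=red, 2=blue, 3=blue, 4=red, 5=blue, 6=blue, 7=red, 8=red. No two adjacent vertices share a color.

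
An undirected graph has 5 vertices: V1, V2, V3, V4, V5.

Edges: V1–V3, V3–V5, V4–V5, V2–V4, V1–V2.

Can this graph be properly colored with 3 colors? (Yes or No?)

Yes

The chromatic number is 3. The cycle V5-V3-V1-V2-V4-V5 has odd length 5, so it cannot be 2-colored; at least 3 colors are needed.
One proper 3-coloring: V1=1, V2=2, V3=3, V4=1, V5=2.
That is already a proper 3-coloring.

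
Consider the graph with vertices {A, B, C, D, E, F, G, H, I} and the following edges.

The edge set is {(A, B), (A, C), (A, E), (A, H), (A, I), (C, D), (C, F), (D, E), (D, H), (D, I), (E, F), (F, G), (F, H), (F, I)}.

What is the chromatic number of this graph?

A and I are adjacent, so at least 2 colors are needed.
One proper 2-coloring: A=1, B=2, C=2, D=1, E=2, F=1, G=2, H=2, I=2. Every edge joins two different colors.

2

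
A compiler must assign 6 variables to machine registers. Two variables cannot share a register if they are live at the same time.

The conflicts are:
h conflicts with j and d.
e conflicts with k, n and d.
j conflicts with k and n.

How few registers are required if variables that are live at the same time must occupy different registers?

3

The cycle d-e-n-j-h-d has odd length 5, so it cannot be 2-colored; at least 3 registers are needed.
3 registers suffice: register 1 → {e, j}; register 2 → {h, k, n}; register 3 → {d}. Every pair that conflicts lands in different registers.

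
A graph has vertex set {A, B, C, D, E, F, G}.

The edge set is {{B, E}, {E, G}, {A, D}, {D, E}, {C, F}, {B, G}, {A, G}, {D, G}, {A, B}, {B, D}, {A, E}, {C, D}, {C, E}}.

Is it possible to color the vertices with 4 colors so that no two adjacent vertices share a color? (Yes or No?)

No

A, B, D, E, G form a clique, so at least 5 colors are needed.
So 4 colors are not enough.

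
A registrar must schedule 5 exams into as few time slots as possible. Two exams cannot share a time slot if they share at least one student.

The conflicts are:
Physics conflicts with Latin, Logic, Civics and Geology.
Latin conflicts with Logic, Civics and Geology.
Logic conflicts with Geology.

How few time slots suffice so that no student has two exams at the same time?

4

Physics, Latin, Logic, Geology all conflict with each other, so at least 4 time slots are needed.
Using 4 time slots: Physics=2, Latin=1, Logic=3, Civics=3, Geology=4. No two conflicting exams share a time slot.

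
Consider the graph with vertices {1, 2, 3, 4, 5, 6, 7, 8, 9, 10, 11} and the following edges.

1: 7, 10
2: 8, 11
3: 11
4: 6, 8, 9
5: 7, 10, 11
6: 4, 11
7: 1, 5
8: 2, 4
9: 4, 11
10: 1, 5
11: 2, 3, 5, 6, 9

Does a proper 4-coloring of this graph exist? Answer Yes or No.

The chromatic number is 3. The cycle 4-6-11-2-8-4 has odd length 5, so it cannot be 2-colored; at least 3 colors are needed.
3 colors suffice: 1=a, 2=b, 3=b, 4=a, 5=b, 6=b, 7=c, 8=c, 9=b, 10=c, 11=a.
Since 4 ≥ 3, a proper 4-coloring certainly exists.

Yes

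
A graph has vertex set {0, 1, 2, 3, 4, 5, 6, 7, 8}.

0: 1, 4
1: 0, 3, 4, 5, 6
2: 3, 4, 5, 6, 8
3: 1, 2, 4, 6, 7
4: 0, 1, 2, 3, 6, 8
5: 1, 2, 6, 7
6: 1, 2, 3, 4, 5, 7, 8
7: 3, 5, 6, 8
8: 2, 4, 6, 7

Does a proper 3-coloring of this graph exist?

No

2, 4, 6, 8 are pairwise adjacent (a clique of size 4), so at least 4 colors are needed.
So 3 colors are not enough.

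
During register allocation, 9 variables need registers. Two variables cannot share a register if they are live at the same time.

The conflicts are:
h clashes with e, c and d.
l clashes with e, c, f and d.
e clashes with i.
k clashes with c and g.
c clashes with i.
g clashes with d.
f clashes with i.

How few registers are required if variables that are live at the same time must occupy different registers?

3

The cycle g-d-h-c-k-g has odd length 5, so it cannot be 2-colored; at least 3 registers are needed.
3 registers suffice: register 1 → {e, c, f, d}; register 2 → {h, l, g, i}; register 3 → {k}. Each listed conflict is separated.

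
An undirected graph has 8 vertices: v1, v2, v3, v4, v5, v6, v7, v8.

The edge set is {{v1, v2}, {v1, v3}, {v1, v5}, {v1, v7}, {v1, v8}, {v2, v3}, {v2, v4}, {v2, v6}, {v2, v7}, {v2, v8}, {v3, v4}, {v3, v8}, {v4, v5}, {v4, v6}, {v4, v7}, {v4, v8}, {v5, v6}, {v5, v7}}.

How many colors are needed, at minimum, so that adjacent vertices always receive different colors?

v1, v2, v3, v8 form a clique, so at least 4 colors are needed.
One proper 4-coloring: v1=1, v2=2, v3=3, v4=1, v5=2, v6=3, v7=3, v8=4. Every edge joins two different colors.

4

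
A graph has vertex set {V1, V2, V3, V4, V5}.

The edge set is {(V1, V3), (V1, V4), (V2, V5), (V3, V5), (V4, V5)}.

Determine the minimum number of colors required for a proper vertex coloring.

2

V2 and V5 are adjacent, so at least 2 colors are needed.
2 colors suffice: color 1 → {V1, V5}; color 2 → {V2, V3, V4}. No two adjacent vertices share a color.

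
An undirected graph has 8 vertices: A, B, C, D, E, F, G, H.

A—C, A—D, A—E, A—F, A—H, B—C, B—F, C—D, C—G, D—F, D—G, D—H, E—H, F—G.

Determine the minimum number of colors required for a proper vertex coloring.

3

A, C, D are mutually adjacent, so at least 3 colors are needed.
3 colors suffice: A=1, B=1, C=3, D=2, E=2, F=3, G=1, H=3. No two adjacent vertices share a color.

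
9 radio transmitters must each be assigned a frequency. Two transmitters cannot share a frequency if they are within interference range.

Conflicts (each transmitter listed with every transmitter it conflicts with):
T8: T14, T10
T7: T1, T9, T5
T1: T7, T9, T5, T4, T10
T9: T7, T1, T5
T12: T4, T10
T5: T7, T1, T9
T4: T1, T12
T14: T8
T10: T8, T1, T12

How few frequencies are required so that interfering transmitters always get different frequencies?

4

T7, T1, T9, T5 all conflict with each other, so at least 4 frequencies are needed.
Using 4 frequencies: T8=1, T7=3, T1=1, T9=2, T12=1, T5=4, T4=2, T14=2, T10=2. No two conflicting transmitters share a frequency.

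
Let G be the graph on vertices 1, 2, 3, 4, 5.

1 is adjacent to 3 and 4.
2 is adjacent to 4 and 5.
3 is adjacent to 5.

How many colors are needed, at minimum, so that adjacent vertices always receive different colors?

3

The cycle 1-3-5-2-4-1 has odd length 5, so it cannot be 2-colored; at least 3 colors are needed.
One proper 3-coloring: 1=red, 2=green, 3=blue, 4=blue, 5=red. Each edge has distinct colors on its endpoints.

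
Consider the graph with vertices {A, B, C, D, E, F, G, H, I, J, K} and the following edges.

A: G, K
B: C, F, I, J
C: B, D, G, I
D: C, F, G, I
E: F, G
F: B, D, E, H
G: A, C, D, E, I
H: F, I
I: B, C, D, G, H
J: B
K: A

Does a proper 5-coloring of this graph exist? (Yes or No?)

The chromatic number is 4. C, D, G, I are pairwise adjacent (a clique of size 4), so at least 4 colors are needed.
4 colors suffice: color red → {F, G, J, K}; color blue → {A, E, I}; color green → {C, H}; color yellow → {B, D}.
Since 5 ≥ 4, a proper 5-coloring certainly exists.

Yes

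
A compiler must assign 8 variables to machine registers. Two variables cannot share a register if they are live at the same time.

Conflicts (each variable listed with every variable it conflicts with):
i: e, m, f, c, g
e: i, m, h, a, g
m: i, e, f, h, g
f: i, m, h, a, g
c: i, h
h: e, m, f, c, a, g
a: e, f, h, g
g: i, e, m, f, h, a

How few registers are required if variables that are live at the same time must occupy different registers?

e, h, a, g pairwise conflict, so at least 4 registers are needed.
4 registers suffice: register 1 → {c, g}; register 2 → {i, h}; register 3 → {e, f}; register 4 → {m, a}. Every pair that conflicts lands in different registers.

4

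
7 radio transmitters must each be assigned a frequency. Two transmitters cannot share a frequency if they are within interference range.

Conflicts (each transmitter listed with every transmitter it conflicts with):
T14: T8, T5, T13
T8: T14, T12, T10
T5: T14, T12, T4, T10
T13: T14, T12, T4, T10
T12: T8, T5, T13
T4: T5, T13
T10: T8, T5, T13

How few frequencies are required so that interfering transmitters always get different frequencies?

2

T5 and T10 conflict, so at least 2 frequencies are needed.
A valid assignment using 2 frequencies: T14=2, T8=1, T5=1, T13=1, T12=2, T4=2, T10=2. Every pair that conflicts lands in different frequencies.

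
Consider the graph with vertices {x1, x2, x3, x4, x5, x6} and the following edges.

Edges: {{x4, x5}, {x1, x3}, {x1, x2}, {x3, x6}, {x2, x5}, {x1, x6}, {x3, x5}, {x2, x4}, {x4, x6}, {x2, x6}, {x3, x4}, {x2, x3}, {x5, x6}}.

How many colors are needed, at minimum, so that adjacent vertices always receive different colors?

5

x2, x3, x4, x5, x6 form a clique, so at least 5 colors are needed.
5 colors suffice: x1=4, x2=3, x3=2, x4=4, x5=5, x6=1. No two adjacent vertices share a color.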